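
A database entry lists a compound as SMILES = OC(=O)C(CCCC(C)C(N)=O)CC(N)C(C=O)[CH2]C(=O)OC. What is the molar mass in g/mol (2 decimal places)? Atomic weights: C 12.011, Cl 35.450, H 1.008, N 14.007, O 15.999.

First, the molecular formula is C15H26N2O6 (counting implicit H from valence).
  C: 15 × 12.011 = 180.165
  H: 26 × 1.008 = 26.208
  N: 2 × 14.007 = 28.014
  O: 6 × 15.999 = 95.994
Sum: 15×12.011 + 26×1.008 + 2×14.007 + 6×15.999 = 330.381 → 330.38 g/mol.

330.38 g/mol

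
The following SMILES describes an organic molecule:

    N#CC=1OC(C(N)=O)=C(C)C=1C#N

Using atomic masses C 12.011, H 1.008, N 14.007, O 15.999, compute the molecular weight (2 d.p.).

First, the molecular formula is C8H5N3O2 (counting implicit H from valence).
  C: 8 × 12.011 = 96.088
  H: 5 × 1.008 = 5.040
  N: 3 × 14.007 = 42.021
  O: 2 × 15.999 = 31.998
Sum: 8×12.011 + 5×1.008 + 3×14.007 + 2×15.999 = 175.147 → 175.15 g/mol.

175.15 g/mol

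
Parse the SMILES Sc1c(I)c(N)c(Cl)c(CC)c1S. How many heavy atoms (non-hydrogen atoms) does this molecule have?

Every atom symbol written in the SMILES (organic subset) is one heavy atom; implicit H are not written.
Heavy atoms by element → C:8, Cl:1, I:1, N:1, S:2.
Total: 13.

13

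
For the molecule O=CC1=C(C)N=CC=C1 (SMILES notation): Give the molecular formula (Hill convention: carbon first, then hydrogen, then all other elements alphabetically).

C7H7NO

Walk through each heavy atom and fill implicit hydrogens from standard valence (C 4, N 3, O 2, S 2, halogen 1):
  atom 1: O, bond orders sum to 2 (valence 2) → 0 H
  atom 2: C, bond orders sum to 3 (valence 4) → 1 H
  atom 3: C, bond orders sum to 4 (valence 4) → 0 H
  atom 4: C, bond orders sum to 4 (valence 4) → 0 H
  atom 5: C, bond orders sum to 1 (valence 4) → 3 H
  atom 6: N, bond orders sum to 3 (valence 3) → 0 H
  atom 7: C, bond orders sum to 3 (valence 4) → 1 H
  atom 8: C, bond orders sum to 3 (valence 4) → 1 H
  atom 9: C, bond orders sum to 3 (valence 4) → 1 H
Totals → C:7, H:7, N:1, O:1.
In Hill order: C7H7NO.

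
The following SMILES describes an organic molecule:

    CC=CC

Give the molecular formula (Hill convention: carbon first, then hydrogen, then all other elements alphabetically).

C4H8

Walk through each heavy atom and fill implicit hydrogens from standard valence (C 4, N 3, O 2, S 2, halogen 1):
  atom 1: C, bond orders sum to 1 (valence 4) → 3 H
  atom 2: C, bond orders sum to 3 (valence 4) → 1 H
  atom 3: C, bond orders sum to 3 (valence 4) → 1 H
  atom 4: C, bond orders sum to 1 (valence 4) → 3 H
Totals → C:4, H:8.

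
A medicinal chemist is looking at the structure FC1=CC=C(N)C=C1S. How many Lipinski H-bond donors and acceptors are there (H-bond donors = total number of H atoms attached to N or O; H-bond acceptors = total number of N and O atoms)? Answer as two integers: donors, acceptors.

2, 1

Donors: find every N or O and count the H atoms it carries.
  atom 6 (N): bond orders sum to 1 → 2 H
Lipinski HBD = 2.
Acceptors: N atoms = 1, O atoms = 0 → HBA = 1.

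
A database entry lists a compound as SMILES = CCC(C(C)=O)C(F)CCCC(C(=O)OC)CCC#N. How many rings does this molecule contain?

In SMILES, each pair of matching ring-closure digits denotes one ring-closing bond; the number of such bonds equals the number of independent rings.
Ring-closure bonds here: 0.

0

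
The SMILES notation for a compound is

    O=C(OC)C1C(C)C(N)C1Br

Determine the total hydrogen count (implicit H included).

12

Walk through each heavy atom and fill implicit hydrogens from standard valence (C 4, N 3, O 2, S 2, halogen 1):
  atom 1: O, bond orders sum to 2 (valence 2) → 0 H
  atom 2: C, bond orders sum to 4 (valence 4) → 0 H
  atom 3: O, bond orders sum to 2 (valence 2) → 0 H
  atom 4: C, bond orders sum to 1 (valence 4) → 3 H
  atom 5: C, bond orders sum to 3 (valence 4) → 1 H
  atom 6: C, bond orders sum to 3 (valence 4) → 1 H
  atom 7: C, bond orders sum to 1 (valence 4) → 3 H
  atom 8: C, bond orders sum to 3 (valence 4) → 1 H
  atom 9: N, bond orders sum to 1 (valence 3) → 2 H
  atom 10: C, bond orders sum to 3 (valence 4) → 1 H
  atom 11: Br (halogen, monovalent) → 0 H
Total hydrogens: 12.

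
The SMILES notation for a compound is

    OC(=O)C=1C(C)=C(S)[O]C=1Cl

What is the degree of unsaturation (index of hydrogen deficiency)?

4

Degree of unsaturation = (number of rings) + (number of π bonds).
Ring closures in the SMILES: 1.
π bonds: 3 double bonds (each 1 DoU) → 3 DoU from unsaturation.
Total DoU = 1 + 3 = 4.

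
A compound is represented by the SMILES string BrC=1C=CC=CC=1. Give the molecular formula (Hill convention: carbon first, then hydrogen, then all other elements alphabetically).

C6H5Br

Walk through each heavy atom and fill implicit hydrogens from standard valence (C 4, N 3, O 2, S 2, halogen 1):
  atom 1: Br (halogen, monovalent) → 0 H
  atom 2: C, bond orders sum to 4 (valence 4) → 0 H
  atom 3: C, bond orders sum to 3 (valence 4) → 1 H
  atom 4: C, bond orders sum to 3 (valence 4) → 1 H
  atom 5: C, bond orders sum to 3 (valence 4) → 1 H
  atom 6: C, bond orders sum to 3 (valence 4) → 1 H
  atom 7: C, bond orders sum to 3 (valence 4) → 1 H
Totals → C:6, H:5, Br:1.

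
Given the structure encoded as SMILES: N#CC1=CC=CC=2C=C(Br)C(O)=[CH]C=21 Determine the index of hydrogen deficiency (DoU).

9

Molecular formula: C11H6BrNO.
DoU = (2C + 2 + N − H − X) / 2, where X is the halogen count and O/S are ignored.
    = (2·11 + 2 + 1 − 6 − 1) / 2 = 18 / 2 = 9.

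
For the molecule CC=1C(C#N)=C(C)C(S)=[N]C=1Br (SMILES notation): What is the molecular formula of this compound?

C8H7BrN2S

Walk through each heavy atom and fill implicit hydrogens from standard valence (C 4, N 3, O 2, S 2, halogen 1):
  atom 1: C, bond orders sum to 1 (valence 4) → 3 H
  atom 2: C, bond orders sum to 4 (valence 4) → 0 H
  atom 3: C, bond orders sum to 4 (valence 4) → 0 H
  atom 4: C, bond orders sum to 4 (valence 4) → 0 H
  atom 5: N, bond orders sum to 3 (valence 3) → 0 H
  atom 6: C, bond orders sum to 4 (valence 4) → 0 H
  atom 7: C, bond orders sum to 1 (valence 4) → 3 H
  atom 8: C, bond orders sum to 4 (valence 4) → 0 H
  atom 9: S, bond orders sum to 1 (valence 2) → 1 H
  atom 10: N with explicit H count 0
  atom 11: C, bond orders sum to 4 (valence 4) → 0 H
  atom 12: Br (halogen, monovalent) → 0 H
Totals → C:8, H:7, Br:1, N:2, S:1.
In Hill order: C8H7BrN2S.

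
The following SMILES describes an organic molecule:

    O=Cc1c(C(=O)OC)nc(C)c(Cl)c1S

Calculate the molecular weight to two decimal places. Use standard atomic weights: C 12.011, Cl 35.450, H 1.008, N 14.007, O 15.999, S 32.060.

First, the molecular formula is C9H8ClNO3S (counting implicit H from valence).
  C: 9 × 12.011 = 108.099
  Cl: 1 × 35.450 = 35.450
  H: 8 × 1.008 = 8.064
  N: 1 × 14.007 = 14.007
  O: 3 × 15.999 = 47.997
  S: 1 × 32.060 = 32.060
Sum: 9×12.011 + 1×35.450 + 8×1.008 + 1×14.007 + 3×15.999 + 1×32.060 = 245.677 → 245.68 g/mol.

245.68 g/mol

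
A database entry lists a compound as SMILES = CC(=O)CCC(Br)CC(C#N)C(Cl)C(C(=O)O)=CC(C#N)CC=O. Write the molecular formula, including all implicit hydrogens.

C16H18BrClN2O4

Walk through each heavy atom and fill implicit hydrogens from standard valence (C 4, N 3, O 2, S 2, halogen 1):
  atom 1: C, bond orders sum to 1 (valence 4) → 3 H
  atom 2: C, bond orders sum to 4 (valence 4) → 0 H
  atom 3: O, bond orders sum to 2 (valence 2) → 0 H
  atom 4: C, bond orders sum to 2 (valence 4) → 2 H
  atom 5: C, bond orders sum to 2 (valence 4) → 2 H
  atom 6: C, bond orders sum to 3 (valence 4) → 1 H
  atom 7: Br (halogen, monovalent) → 0 H
  atom 8: C, bond orders sum to 2 (valence 4) → 2 H
  atom 9: C, bond orders sum to 3 (valence 4) → 1 H
  atom 10: C, bond orders sum to 4 (valence 4) → 0 H
  atom 11: N, bond orders sum to 3 (valence 3) → 0 H
  atom 12: C, bond orders sum to 3 (valence 4) → 1 H
  atom 13: Cl (halogen, monovalent) → 0 H
  atom 14: C, bond orders sum to 4 (valence 4) → 0 H
  atom 15: C, bond orders sum to 4 (valence 4) → 0 H
  atom 16: O, bond orders sum to 2 (valence 2) → 0 H
  atom 17: O, bond orders sum to 1 (valence 2) → 1 H
  atom 18: C, bond orders sum to 3 (valence 4) → 1 H
  atom 19: C, bond orders sum to 3 (valence 4) → 1 H
  atom 20: C, bond orders sum to 4 (valence 4) → 0 H
  atom 21: N, bond orders sum to 3 (valence 3) → 0 H
  atom 22: C, bond orders sum to 2 (valence 4) → 2 H
  atom 23: C, bond orders sum to 3 (valence 4) → 1 H
  atom 24: O, bond orders sum to 2 (valence 2) → 0 H
Totals → C:16, H:18, Br:1, Cl:1, N:2, O:4.
In Hill order: C16H18BrClN2O4.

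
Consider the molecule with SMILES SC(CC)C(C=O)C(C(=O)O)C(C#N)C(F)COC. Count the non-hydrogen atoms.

Every atom symbol written in the SMILES (organic subset) is one heavy atom; implicit H are not written.
Heavy atoms by element → C:12, F:1, N:1, O:4, S:1.
Total: 19.

19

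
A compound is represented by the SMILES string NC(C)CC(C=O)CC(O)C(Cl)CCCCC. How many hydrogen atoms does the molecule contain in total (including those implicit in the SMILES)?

26

Walk through each heavy atom and fill implicit hydrogens from standard valence (C 4, N 3, O 2, S 2, halogen 1):
  atom 1: N, bond orders sum to 1 (valence 3) → 2 H
  atom 2: C, bond orders sum to 3 (valence 4) → 1 H
  atom 3: C, bond orders sum to 1 (valence 4) → 3 H
  atom 4: C, bond orders sum to 2 (valence 4) → 2 H
  atom 5: C, bond orders sum to 3 (valence 4) → 1 H
  atom 6: C, bond orders sum to 3 (valence 4) → 1 H
  atom 7: O, bond orders sum to 2 (valence 2) → 0 H
  atom 8: C, bond orders sum to 2 (valence 4) → 2 H
  atom 9: C, bond orders sum to 3 (valence 4) → 1 H
  atom 10: O, bond orders sum to 1 (valence 2) → 1 H
  atom 11: C, bond orders sum to 3 (valence 4) → 1 H
  atom 12: Cl (halogen, monovalent) → 0 H
  atom 13: C, bond orders sum to 2 (valence 4) → 2 H
  atom 14: C, bond orders sum to 2 (valence 4) → 2 H
  atom 15: C, bond orders sum to 2 (valence 4) → 2 H
  atom 16: C, bond orders sum to 2 (valence 4) → 2 H
  atom 17: C, bond orders sum to 1 (valence 4) → 3 H
Total hydrogens: 26.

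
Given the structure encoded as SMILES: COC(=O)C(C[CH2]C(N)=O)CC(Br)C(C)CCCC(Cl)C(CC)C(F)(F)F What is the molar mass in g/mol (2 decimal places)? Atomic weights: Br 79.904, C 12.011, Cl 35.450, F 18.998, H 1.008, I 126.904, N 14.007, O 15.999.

480.79 g/mol

First, the molecular formula is C18H30BrClF3NO3 (counting implicit H from valence).
  Br: 1 × 79.904 = 79.904
  C: 18 × 12.011 = 216.198
  Cl: 1 × 35.450 = 35.450
  F: 3 × 18.998 = 56.994
  H: 30 × 1.008 = 30.240
  N: 1 × 14.007 = 14.007
  O: 3 × 15.999 = 47.997
Sum: 1×79.904 + 18×12.011 + 1×35.450 + 3×18.998 + 30×1.008 + 1×14.007 + 3×15.999 = 480.790 → 480.79 g/mol.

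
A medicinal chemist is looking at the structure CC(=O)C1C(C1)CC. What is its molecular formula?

Walk through each heavy atom and fill implicit hydrogens from standard valence (C 4, N 3, O 2, S 2, halogen 1):
  atom 1: C, bond orders sum to 1 (valence 4) → 3 H
  atom 2: C, bond orders sum to 4 (valence 4) → 0 H
  atom 3: O, bond orders sum to 2 (valence 2) → 0 H
  atom 4: C, bond orders sum to 3 (valence 4) → 1 H
  atom 5: C, bond orders sum to 3 (valence 4) → 1 H
  atom 6: C, bond orders sum to 2 (valence 4) → 2 H
  atom 7: C, bond orders sum to 2 (valence 4) → 2 H
  atom 8: C, bond orders sum to 1 (valence 4) → 3 H
Totals → C:7, H:12, O:1.
In Hill order: C7H12O.

C7H12O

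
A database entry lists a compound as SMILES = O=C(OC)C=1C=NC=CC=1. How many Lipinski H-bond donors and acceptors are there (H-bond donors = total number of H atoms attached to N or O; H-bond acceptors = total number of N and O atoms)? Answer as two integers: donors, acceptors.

0, 3

Donors: find every N or O and count the H atoms it carries.
  atom 1 (O): bond orders sum to 2 → 0 H
  atom 3 (O): bond orders sum to 2 → 0 H
  atom 7 (N): bond orders sum to 3 → 0 H
Lipinski HBD = 0.
Acceptors: N atoms = 1, O atoms = 2 → HBA = 3.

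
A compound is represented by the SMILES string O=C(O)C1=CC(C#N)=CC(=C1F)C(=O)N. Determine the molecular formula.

Walk through each heavy atom and fill implicit hydrogens from standard valence (C 4, N 3, O 2, S 2, halogen 1):
  atom 1: O, bond orders sum to 2 (valence 2) → 0 H
  atom 2: C, bond orders sum to 4 (valence 4) → 0 H
  atom 3: O, bond orders sum to 1 (valence 2) → 1 H
  atom 4: C, bond orders sum to 4 (valence 4) → 0 H
  atom 5: C, bond orders sum to 3 (valence 4) → 1 H
  atom 6: C, bond orders sum to 4 (valence 4) → 0 H
  atom 7: C, bond orders sum to 4 (valence 4) → 0 H
  atom 8: N, bond orders sum to 3 (valence 3) → 0 H
  atom 9: C, bond orders sum to 3 (valence 4) → 1 H
  atom 10: C, bond orders sum to 4 (valence 4) → 0 H
  atom 11: C, bond orders sum to 4 (valence 4) → 0 H
  atom 12: F (halogen, monovalent) → 0 H
  atom 13: C, bond orders sum to 4 (valence 4) → 0 H
  atom 14: O, bond orders sum to 2 (valence 2) → 0 H
  atom 15: N, bond orders sum to 1 (valence 3) → 2 H
Totals → C:9, H:5, F:1, N:2, O:3.
In Hill order: C9H5FN2O3.

C9H5FN2O3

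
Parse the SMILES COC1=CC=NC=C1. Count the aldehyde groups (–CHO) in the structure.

Scan the SMILES for the aldehyde motif — none present.
Groups that are present: 1 ether.

0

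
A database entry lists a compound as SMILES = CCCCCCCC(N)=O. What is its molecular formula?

Walk through each heavy atom and fill implicit hydrogens from standard valence (C 4, N 3, O 2, S 2, halogen 1):
  atom 1: C, bond orders sum to 1 (valence 4) → 3 H
  atom 2: C, bond orders sum to 2 (valence 4) → 2 H
  atom 3: C, bond orders sum to 2 (valence 4) → 2 H
  atom 4: C, bond orders sum to 2 (valence 4) → 2 H
  atom 5: C, bond orders sum to 2 (valence 4) → 2 H
  atom 6: C, bond orders sum to 2 (valence 4) → 2 H
  atom 7: C, bond orders sum to 2 (valence 4) → 2 H
  atom 8: C, bond orders sum to 4 (valence 4) → 0 H
  atom 9: N, bond orders sum to 1 (valence 3) → 2 H
  atom 10: O, bond orders sum to 2 (valence 2) → 0 H
Totals → C:8, H:17, N:1, O:1.

C8H17NO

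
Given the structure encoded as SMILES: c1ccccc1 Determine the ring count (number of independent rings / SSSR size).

In SMILES, each pair of matching ring-closure digits denotes one ring-closing bond; the number of such bonds equals the number of independent rings.
Ring-closure bonds here: 1.

1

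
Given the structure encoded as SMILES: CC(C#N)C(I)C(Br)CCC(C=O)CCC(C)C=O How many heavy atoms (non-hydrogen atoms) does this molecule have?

19

Every atom symbol written in the SMILES (organic subset) is one heavy atom; implicit H are not written.
Heavy atoms by element → Br:1, C:14, I:1, N:1, O:2.
Total: 19.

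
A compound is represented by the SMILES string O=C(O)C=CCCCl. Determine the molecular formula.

C5H7ClO2

Walk through each heavy atom and fill implicit hydrogens from standard valence (C 4, N 3, O 2, S 2, halogen 1):
  atom 1: O, bond orders sum to 2 (valence 2) → 0 H
  atom 2: C, bond orders sum to 4 (valence 4) → 0 H
  atom 3: O, bond orders sum to 1 (valence 2) → 1 H
  atom 4: C, bond orders sum to 3 (valence 4) → 1 H
  atom 5: C, bond orders sum to 3 (valence 4) → 1 H
  atom 6: C, bond orders sum to 2 (valence 4) → 2 H
  atom 7: C, bond orders sum to 2 (valence 4) → 2 H
  atom 8: Cl (halogen, monovalent) → 0 H
Totals → C:5, H:7, Cl:1, O:2.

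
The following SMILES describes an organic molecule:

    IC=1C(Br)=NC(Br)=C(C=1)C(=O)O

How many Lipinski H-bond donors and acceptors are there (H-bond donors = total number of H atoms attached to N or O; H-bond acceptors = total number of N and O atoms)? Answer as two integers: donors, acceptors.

1, 3

Donors: find every N or O and count the H atoms it carries.
  atom 5 (N): bond orders sum to 3 → 0 H
  atom 11 (O): bond orders sum to 2 → 0 H
  atom 12 (O): bond orders sum to 1 → 1 H
Lipinski HBD = 1.
Acceptors: N atoms = 1, O atoms = 2 → HBA = 3.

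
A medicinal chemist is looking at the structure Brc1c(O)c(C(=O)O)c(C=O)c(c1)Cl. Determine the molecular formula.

Walk through each heavy atom and fill implicit hydrogens from standard valence (C 4, N 3, O 2, S 2, halogen 1); for lowercase aromatic atoms, an aromatic c carries 1 H when it has two neighbours and 0 H with three, and aromatic n carries 0 H:
  atom 1: Br (halogen, monovalent) → 0 H
  atom 2: aromatic c, 3 neighbours → 0 H
  atom 3: aromatic c, 3 neighbours → 0 H
  atom 4: O, bond orders sum to 1 (valence 2) → 1 H
  atom 5: aromatic c, 3 neighbours → 0 H
  atom 6: C, bond orders sum to 4 (valence 4) → 0 H
  atom 7: O, bond orders sum to 2 (valence 2) → 0 H
  atom 8: O, bond orders sum to 1 (valence 2) → 1 H
  atom 9: aromatic c, 3 neighbours → 0 H
  atom 10: C, bond orders sum to 3 (valence 4) → 1 H
  atom 11: O, bond orders sum to 2 (valence 2) → 0 H
  atom 12: aromatic c, 3 neighbours → 0 H
  atom 13: aromatic c, 2 neighbours → 1 H
  atom 14: Cl (halogen, monovalent) → 0 H
Totals → C:8, H:4, Br:1, Cl:1, O:4.
In Hill order: C8H4BrClO4.

C8H4BrClO4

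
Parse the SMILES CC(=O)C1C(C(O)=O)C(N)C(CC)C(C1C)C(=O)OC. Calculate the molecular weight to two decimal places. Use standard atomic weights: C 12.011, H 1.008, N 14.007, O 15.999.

285.34 g/mol

First, the molecular formula is C14H23NO5 (counting implicit H from valence).
  C: 14 × 12.011 = 168.154
  H: 23 × 1.008 = 23.184
  N: 1 × 14.007 = 14.007
  O: 5 × 15.999 = 79.995
Sum: 14×12.011 + 23×1.008 + 1×14.007 + 5×15.999 = 285.340 → 285.34 g/mol.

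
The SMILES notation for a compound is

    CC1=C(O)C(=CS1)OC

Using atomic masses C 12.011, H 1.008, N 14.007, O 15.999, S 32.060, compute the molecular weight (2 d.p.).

144.19 g/mol

First, the molecular formula is C6H8O2S (counting implicit H from valence).
  C: 6 × 12.011 = 72.066
  H: 8 × 1.008 = 8.064
  O: 2 × 15.999 = 31.998
  S: 1 × 32.060 = 32.060
Sum: 6×12.011 + 8×1.008 + 2×15.999 + 1×32.060 = 144.188 → 144.19 g/mol.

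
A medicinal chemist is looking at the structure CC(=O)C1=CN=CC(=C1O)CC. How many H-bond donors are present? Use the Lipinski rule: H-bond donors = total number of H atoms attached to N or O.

Donors: find every N or O and count the H atoms it carries.
  atom 3 (O): bond orders sum to 2 → 0 H
  atom 6 (N): bond orders sum to 3 → 0 H
  atom 10 (O): bond orders sum to 1 → 1 H
Lipinski HBD = 1.

1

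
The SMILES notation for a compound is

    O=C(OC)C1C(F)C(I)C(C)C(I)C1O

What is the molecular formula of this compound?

C9H13FI2O3

Walk through each heavy atom and fill implicit hydrogens from standard valence (C 4, N 3, O 2, S 2, halogen 1):
  atom 1: O, bond orders sum to 2 (valence 2) → 0 H
  atom 2: C, bond orders sum to 4 (valence 4) → 0 H
  atom 3: O, bond orders sum to 2 (valence 2) → 0 H
  atom 4: C, bond orders sum to 1 (valence 4) → 3 H
  atom 5: C, bond orders sum to 3 (valence 4) → 1 H
  atom 6: C, bond orders sum to 3 (valence 4) → 1 H
  atom 7: F (halogen, monovalent) → 0 H
  atom 8: C, bond orders sum to 3 (valence 4) → 1 H
  atom 9: I (halogen, monovalent) → 0 H
  atom 10: C, bond orders sum to 3 (valence 4) → 1 H
  atom 11: C, bond orders sum to 1 (valence 4) → 3 H
  atom 12: C, bond orders sum to 3 (valence 4) → 1 H
  atom 13: I (halogen, monovalent) → 0 H
  atom 14: C, bond orders sum to 3 (valence 4) → 1 H
  atom 15: O, bond orders sum to 1 (valence 2) → 1 H
Totals → C:9, H:13, F:1, I:2, O:3.
In Hill order: C9H13FI2O3.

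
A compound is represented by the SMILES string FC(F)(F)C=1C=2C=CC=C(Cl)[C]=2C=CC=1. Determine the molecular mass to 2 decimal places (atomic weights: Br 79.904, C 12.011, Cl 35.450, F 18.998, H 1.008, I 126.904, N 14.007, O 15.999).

First, the molecular formula is C11H6ClF3 (counting implicit H from valence).
  C: 11 × 12.011 = 132.121
  Cl: 1 × 35.450 = 35.450
  F: 3 × 18.998 = 56.994
  H: 6 × 1.008 = 6.048
Sum: 11×12.011 + 1×35.450 + 3×18.998 + 6×1.008 = 230.613 → 230.61 g/mol.

230.61 g/mol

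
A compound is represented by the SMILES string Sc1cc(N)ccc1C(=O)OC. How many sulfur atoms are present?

Scan the SMILES for S atoms (remember two-letter symbols like Cl and Br are single atoms).
Sulfur count: 1.

1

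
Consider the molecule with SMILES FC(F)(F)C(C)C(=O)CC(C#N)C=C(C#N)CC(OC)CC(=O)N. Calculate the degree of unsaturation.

Degree of unsaturation = (number of rings) + (number of π bonds).
Ring closures in the SMILES: 0.
π bonds: 3 double bonds (each 1 DoU), 2 triple bonds (each 2 DoU) → 7 DoU from unsaturation.
Total DoU = 0 + 7 = 7.

7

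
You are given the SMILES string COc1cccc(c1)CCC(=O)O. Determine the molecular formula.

C10H12O3

Walk through each heavy atom and fill implicit hydrogens from standard valence (C 4, N 3, O 2, S 2, halogen 1); for lowercase aromatic atoms, an aromatic c carries 1 H when it has two neighbours and 0 H with three, and aromatic n carries 0 H:
  atom 1: C, bond orders sum to 1 (valence 4) → 3 H
  atom 2: O, bond orders sum to 2 (valence 2) → 0 H
  atom 3: aromatic c, 3 neighbours → 0 H
  atom 4: aromatic c, 2 neighbours → 1 H
  atom 5: aromatic c, 2 neighbours → 1 H
  atom 6: aromatic c, 2 neighbours → 1 H
  atom 7: aromatic c, 3 neighbours → 0 H
  atom 8: aromatic c, 2 neighbours → 1 H
  atom 9: C, bond orders sum to 2 (valence 4) → 2 H
  atom 10: C, bond orders sum to 2 (valence 4) → 2 H
  atom 11: C, bond orders sum to 4 (valence 4) → 0 H
  atom 12: O, bond orders sum to 2 (valence 2) → 0 H
  atom 13: O, bond orders sum to 1 (valence 2) → 1 H
Totals → C:10, H:12, O:3.
In Hill order: C10H12O3.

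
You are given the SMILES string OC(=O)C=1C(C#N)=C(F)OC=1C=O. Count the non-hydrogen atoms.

13

Every atom symbol written in the SMILES (organic subset) is one heavy atom; implicit H are not written.
Heavy atoms by element → C:7, F:1, N:1, O:4.
Total: 13.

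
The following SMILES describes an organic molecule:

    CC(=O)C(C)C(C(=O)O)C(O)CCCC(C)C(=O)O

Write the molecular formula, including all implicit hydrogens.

C13H22O6

Walk through each heavy atom and fill implicit hydrogens from standard valence (C 4, N 3, O 2, S 2, halogen 1):
  atom 1: C, bond orders sum to 1 (valence 4) → 3 H
  atom 2: C, bond orders sum to 4 (valence 4) → 0 H
  atom 3: O, bond orders sum to 2 (valence 2) → 0 H
  atom 4: C, bond orders sum to 3 (valence 4) → 1 H
  atom 5: C, bond orders sum to 1 (valence 4) → 3 H
  atom 6: C, bond orders sum to 3 (valence 4) → 1 H
  atom 7: C, bond orders sum to 4 (valence 4) → 0 H
  atom 8: O, bond orders sum to 2 (valence 2) → 0 H
  atom 9: O, bond orders sum to 1 (valence 2) → 1 H
  atom 10: C, bond orders sum to 3 (valence 4) → 1 H
  atom 11: O, bond orders sum to 1 (valence 2) → 1 H
  atom 12: C, bond orders sum to 2 (valence 4) → 2 H
  atom 13: C, bond orders sum to 2 (valence 4) → 2 H
  atom 14: C, bond orders sum to 2 (valence 4) → 2 H
  atom 15: C, bond orders sum to 3 (valence 4) → 1 H
  atom 16: C, bond orders sum to 1 (valence 4) → 3 H
  atom 17: C, bond orders sum to 4 (valence 4) → 0 H
  atom 18: O, bond orders sum to 2 (valence 2) → 0 H
  atom 19: O, bond orders sum to 1 (valence 2) → 1 H
Totals → C:13, H:22, O:6.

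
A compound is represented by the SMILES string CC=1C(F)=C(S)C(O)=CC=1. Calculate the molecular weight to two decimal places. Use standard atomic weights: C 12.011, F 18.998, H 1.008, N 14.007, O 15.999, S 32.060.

158.19 g/mol

First, the molecular formula is C7H7FOS (counting implicit H from valence).
  C: 7 × 12.011 = 84.077
  F: 1 × 18.998 = 18.998
  H: 7 × 1.008 = 7.056
  O: 1 × 15.999 = 15.999
  S: 1 × 32.060 = 32.060
Sum: 7×12.011 + 1×18.998 + 7×1.008 + 1×15.999 + 1×32.060 = 158.190 → 158.19 g/mol.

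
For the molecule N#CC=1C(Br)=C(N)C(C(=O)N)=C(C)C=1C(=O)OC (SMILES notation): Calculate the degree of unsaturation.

Molecular formula: C11H10BrN3O3.
DoU = (2C + 2 + N − H − X) / 2, where X is the halogen count and O/S are ignored.
    = (2·11 + 2 + 3 − 10 − 1) / 2 = 16 / 2 = 8.

8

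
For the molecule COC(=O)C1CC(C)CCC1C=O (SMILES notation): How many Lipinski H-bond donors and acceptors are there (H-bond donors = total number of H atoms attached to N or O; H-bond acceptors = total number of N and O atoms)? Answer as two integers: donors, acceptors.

Donors: find every N or O and count the H atoms it carries.
  atom 2 (O): bond orders sum to 2 → 0 H
  atom 4 (O): bond orders sum to 2 → 0 H
  atom 13 (O): bond orders sum to 2 → 0 H
Lipinski HBD = 0.
Acceptors: N atoms = 0, O atoms = 3 → HBA = 3.

0, 3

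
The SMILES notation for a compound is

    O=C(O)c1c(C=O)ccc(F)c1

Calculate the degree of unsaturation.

6

Molecular formula: C8H5FO3.
DoU = (2C + 2 + N − H − X) / 2, where X is the halogen count and O/S are ignored.
    = (2·8 + 2 + 0 − 5 − 1) / 2 = 12 / 2 = 6.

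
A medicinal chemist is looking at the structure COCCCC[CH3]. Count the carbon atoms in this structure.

6

Count every carbon token in the SMILES (each C, including those in ring-closure positions and inside branches).
Carbon count: 6.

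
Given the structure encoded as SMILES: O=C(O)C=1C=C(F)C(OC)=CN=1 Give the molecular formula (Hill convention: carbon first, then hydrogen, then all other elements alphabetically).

Walk through each heavy atom and fill implicit hydrogens from standard valence (C 4, N 3, O 2, S 2, halogen 1):
  atom 1: O, bond orders sum to 2 (valence 2) → 0 H
  atom 2: C, bond orders sum to 4 (valence 4) → 0 H
  atom 3: O, bond orders sum to 1 (valence 2) → 1 H
  atom 4: C, bond orders sum to 4 (valence 4) → 0 H
  atom 5: C, bond orders sum to 3 (valence 4) → 1 H
  atom 6: C, bond orders sum to 4 (valence 4) → 0 H
  atom 7: F (halogen, monovalent) → 0 H
  atom 8: C, bond orders sum to 4 (valence 4) → 0 H
  atom 9: O, bond orders sum to 2 (valence 2) → 0 H
  atom 10: C, bond orders sum to 1 (valence 4) → 3 H
  atom 11: C, bond orders sum to 3 (valence 4) → 1 H
  atom 12: N, bond orders sum to 3 (valence 3) → 0 H
Totals → C:7, H:6, F:1, N:1, O:3.

C7H6FNO3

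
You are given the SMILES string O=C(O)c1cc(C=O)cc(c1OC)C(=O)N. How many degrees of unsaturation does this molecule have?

7

Molecular formula: C10H9NO5.
DoU = (2C + 2 + N − H − X) / 2, where X is the halogen count and O/S are ignored.
    = (2·10 + 2 + 1 − 9 − 0) / 2 = 14 / 2 = 7.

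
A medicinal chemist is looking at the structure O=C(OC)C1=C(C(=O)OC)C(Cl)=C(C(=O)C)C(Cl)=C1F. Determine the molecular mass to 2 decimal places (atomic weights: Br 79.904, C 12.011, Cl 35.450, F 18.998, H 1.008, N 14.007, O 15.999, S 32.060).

323.10 g/mol

First, the molecular formula is C12H9Cl2FO5 (counting implicit H from valence).
  C: 12 × 12.011 = 144.132
  Cl: 2 × 35.450 = 70.900
  F: 1 × 18.998 = 18.998
  H: 9 × 1.008 = 9.072
  O: 5 × 15.999 = 79.995
Sum: 12×12.011 + 2×35.450 + 1×18.998 + 9×1.008 + 5×15.999 = 323.097 → 323.10 g/mol.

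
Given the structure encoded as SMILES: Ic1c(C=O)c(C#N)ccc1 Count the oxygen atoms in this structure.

Scan the SMILES for O atoms (remember two-letter symbols like Cl and Br are single atoms).
Oxygen count: 1.

1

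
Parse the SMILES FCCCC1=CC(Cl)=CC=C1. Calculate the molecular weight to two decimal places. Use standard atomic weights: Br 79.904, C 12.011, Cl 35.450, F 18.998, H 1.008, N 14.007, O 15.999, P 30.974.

172.63 g/mol

First, the molecular formula is C9H10ClF (counting implicit H from valence).
  C: 9 × 12.011 = 108.099
  Cl: 1 × 35.450 = 35.450
  F: 1 × 18.998 = 18.998
  H: 10 × 1.008 = 10.080
Sum: 9×12.011 + 1×35.450 + 1×18.998 + 10×1.008 = 172.627 → 172.63 g/mol.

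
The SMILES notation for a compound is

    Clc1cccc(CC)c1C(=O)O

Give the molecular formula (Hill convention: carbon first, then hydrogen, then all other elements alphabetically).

Walk through each heavy atom and fill implicit hydrogens from standard valence (C 4, N 3, O 2, S 2, halogen 1); for lowercase aromatic atoms, an aromatic c carries 1 H when it has two neighbours and 0 H with three, and aromatic n carries 0 H:
  atom 1: Cl (halogen, monovalent) → 0 H
  atom 2: aromatic c, 3 neighbours → 0 H
  atom 3: aromatic c, 2 neighbours → 1 H
  atom 4: aromatic c, 2 neighbours → 1 H
  atom 5: aromatic c, 2 neighbours → 1 H
  atom 6: aromatic c, 3 neighbours → 0 H
  atom 7: C, bond orders sum to 2 (valence 4) → 2 H
  atom 8: C, bond orders sum to 1 (valence 4) → 3 H
  atom 9: aromatic c, 3 neighbours → 0 H
  atom 10: C, bond orders sum to 4 (valence 4) → 0 H
  atom 11: O, bond orders sum to 2 (valence 2) → 0 H
  atom 12: O, bond orders sum to 1 (valence 2) → 1 H
Totals → C:9, H:9, Cl:1, O:2.
In Hill order: C9H9ClO2.

C9H9ClO2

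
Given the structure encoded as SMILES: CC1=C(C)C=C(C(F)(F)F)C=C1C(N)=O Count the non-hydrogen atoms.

Every atom symbol written in the SMILES (organic subset) is one heavy atom; implicit H are not written.
Heavy atoms by element → C:10, F:3, N:1, O:1.
Total: 15.

15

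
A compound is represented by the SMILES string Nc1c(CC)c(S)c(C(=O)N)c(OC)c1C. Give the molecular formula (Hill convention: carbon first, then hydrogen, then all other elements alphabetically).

C11H16N2O2S

Walk through each heavy atom and fill implicit hydrogens from standard valence (C 4, N 3, O 2, S 2, halogen 1); for lowercase aromatic atoms, an aromatic c carries 1 H when it has two neighbours and 0 H with three, and aromatic n carries 0 H:
  atom 1: N, bond orders sum to 1 (valence 3) → 2 H
  atom 2: aromatic c, 3 neighbours → 0 H
  atom 3: aromatic c, 3 neighbours → 0 H
  atom 4: C, bond orders sum to 2 (valence 4) → 2 H
  atom 5: C, bond orders sum to 1 (valence 4) → 3 H
  atom 6: aromatic c, 3 neighbours → 0 H
  atom 7: S, bond orders sum to 1 (valence 2) → 1 H
  atom 8: aromatic c, 3 neighbours → 0 H
  atom 9: C, bond orders sum to 4 (valence 4) → 0 H
  atom 10: O, bond orders sum to 2 (valence 2) → 0 H
  atom 11: N, bond orders sum to 1 (valence 3) → 2 H
  atom 12: aromatic c, 3 neighbours → 0 H
  atom 13: O, bond orders sum to 2 (valence 2) → 0 H
  atom 14: C, bond orders sum to 1 (valence 4) → 3 H
  atom 15: aromatic c, 3 neighbours → 0 H
  atom 16: C, bond orders sum to 1 (valence 4) → 3 H
Totals → C:11, H:16, N:2, O:2, S:1.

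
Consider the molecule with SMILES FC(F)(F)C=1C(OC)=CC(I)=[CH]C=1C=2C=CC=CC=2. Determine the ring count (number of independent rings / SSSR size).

2

In SMILES, each pair of matching ring-closure digits denotes one ring-closing bond; the number of such bonds equals the number of independent rings.
Ring-closure bonds here: 2.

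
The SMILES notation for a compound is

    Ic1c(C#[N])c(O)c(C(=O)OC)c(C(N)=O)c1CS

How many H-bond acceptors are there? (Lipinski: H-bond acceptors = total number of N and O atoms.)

6

N atoms: 2; O atoms: 4.
Lipinski HBA = 2 + 4 = 6.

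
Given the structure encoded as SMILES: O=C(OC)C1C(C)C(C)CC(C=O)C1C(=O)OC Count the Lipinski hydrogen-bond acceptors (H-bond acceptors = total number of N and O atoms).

5

N atoms: 0; O atoms: 5.
Lipinski HBA = 0 + 5 = 5.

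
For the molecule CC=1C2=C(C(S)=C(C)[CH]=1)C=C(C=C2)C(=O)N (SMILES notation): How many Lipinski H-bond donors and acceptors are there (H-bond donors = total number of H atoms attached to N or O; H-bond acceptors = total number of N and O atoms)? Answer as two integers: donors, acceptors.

Donors: find every N or O and count the H atoms it carries.
  atom 15 (O): bond orders sum to 2 → 0 H
  atom 16 (N): bond orders sum to 1 → 2 H
Lipinski HBD = 2.
Acceptors: N atoms = 1, O atoms = 1 → HBA = 2.

2, 2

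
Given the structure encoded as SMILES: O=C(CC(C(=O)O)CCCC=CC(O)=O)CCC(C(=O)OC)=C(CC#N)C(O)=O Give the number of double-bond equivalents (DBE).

9

Degree of unsaturation = (number of rings) + (number of π bonds).
Ring closures in the SMILES: 0.
π bonds: 7 double bonds (each 1 DoU), 1 triple bond (each 2 DoU) → 9 DoU from unsaturation.
Total DoU = 0 + 9 = 9.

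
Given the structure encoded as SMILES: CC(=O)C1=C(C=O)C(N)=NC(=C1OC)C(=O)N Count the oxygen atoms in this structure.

4

Scan the SMILES for O atoms (remember two-letter symbols like Cl and Br are single atoms).
Oxygen count: 4.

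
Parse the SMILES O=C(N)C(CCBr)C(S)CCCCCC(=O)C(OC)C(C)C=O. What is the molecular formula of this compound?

Walk through each heavy atom and fill implicit hydrogens from standard valence (C 4, N 3, O 2, S 2, halogen 1):
  atom 1: O, bond orders sum to 2 (valence 2) → 0 H
  atom 2: C, bond orders sum to 4 (valence 4) → 0 H
  atom 3: N, bond orders sum to 1 (valence 3) → 2 H
  atom 4: C, bond orders sum to 3 (valence 4) → 1 H
  atom 5: C, bond orders sum to 2 (valence 4) → 2 H
  atom 6: C, bond orders sum to 2 (valence 4) → 2 H
  atom 7: Br (halogen, monovalent) → 0 H
  atom 8: C, bond orders sum to 3 (valence 4) → 1 H
  atom 9: S, bond orders sum to 1 (valence 2) → 1 H
  atom 10: C, bond orders sum to 2 (valence 4) → 2 H
  atom 11: C, bond orders sum to 2 (valence 4) → 2 H
  atom 12: C, bond orders sum to 2 (valence 4) → 2 H
  atom 13: C, bond orders sum to 2 (valence 4) → 2 H
  atom 14: C, bond orders sum to 2 (valence 4) → 2 H
  atom 15: C, bond orders sum to 4 (valence 4) → 0 H
  atom 16: O, bond orders sum to 2 (valence 2) → 0 H
  atom 17: C, bond orders sum to 3 (valence 4) → 1 H
  atom 18: O, bond orders sum to 2 (valence 2) → 0 H
  atom 19: C, bond orders sum to 1 (valence 4) → 3 H
  atom 20: C, bond orders sum to 3 (valence 4) → 1 H
  atom 21: C, bond orders sum to 1 (valence 4) → 3 H
  atom 22: C, bond orders sum to 3 (valence 4) → 1 H
  atom 23: O, bond orders sum to 2 (valence 2) → 0 H
Totals → C:16, H:28, Br:1, N:1, O:4, S:1.
In Hill order: C16H28BrNO4S.

C16H28BrNO4S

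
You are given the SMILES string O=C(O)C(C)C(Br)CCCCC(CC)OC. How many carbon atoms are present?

12

Count every carbon token in the SMILES (each C, including those in ring-closure positions and inside branches).
Carbon count: 12.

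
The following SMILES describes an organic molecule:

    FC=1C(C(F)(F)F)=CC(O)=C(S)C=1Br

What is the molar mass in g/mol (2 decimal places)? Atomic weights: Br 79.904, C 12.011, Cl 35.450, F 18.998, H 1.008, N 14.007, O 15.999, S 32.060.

First, the molecular formula is C7H3BrF4OS (counting implicit H from valence).
  Br: 1 × 79.904 = 79.904
  C: 7 × 12.011 = 84.077
  F: 4 × 18.998 = 75.992
  H: 3 × 1.008 = 3.024
  O: 1 × 15.999 = 15.999
  S: 1 × 32.060 = 32.060
Sum: 1×79.904 + 7×12.011 + 4×18.998 + 3×1.008 + 1×15.999 + 1×32.060 = 291.056 → 291.06 g/mol.

291.06 g/mol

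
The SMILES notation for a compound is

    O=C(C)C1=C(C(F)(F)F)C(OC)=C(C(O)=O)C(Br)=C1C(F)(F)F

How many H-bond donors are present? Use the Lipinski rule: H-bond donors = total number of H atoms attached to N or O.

1

Donors: find every N or O and count the H atoms it carries.
  atom 1 (O): bond orders sum to 2 → 0 H
  atom 11 (O): bond orders sum to 2 → 0 H
  atom 15 (O): bond orders sum to 1 → 1 H
  atom 16 (O): bond orders sum to 2 → 0 H
Lipinski HBD = 1.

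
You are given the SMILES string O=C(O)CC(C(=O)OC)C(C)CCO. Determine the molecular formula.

C9H16O5

Walk through each heavy atom and fill implicit hydrogens from standard valence (C 4, N 3, O 2, S 2, halogen 1):
  atom 1: O, bond orders sum to 2 (valence 2) → 0 H
  atom 2: C, bond orders sum to 4 (valence 4) → 0 H
  atom 3: O, bond orders sum to 1 (valence 2) → 1 H
  atom 4: C, bond orders sum to 2 (valence 4) → 2 H
  atom 5: C, bond orders sum to 3 (valence 4) → 1 H
  atom 6: C, bond orders sum to 4 (valence 4) → 0 H
  atom 7: O, bond orders sum to 2 (valence 2) → 0 H
  atom 8: O, bond orders sum to 2 (valence 2) → 0 H
  atom 9: C, bond orders sum to 1 (valence 4) → 3 H
  atom 10: C, bond orders sum to 3 (valence 4) → 1 H
  atom 11: C, bond orders sum to 1 (valence 4) → 3 H
  atom 12: C, bond orders sum to 2 (valence 4) → 2 H
  atom 13: C, bond orders sum to 2 (valence 4) → 2 H
  atom 14: O, bond orders sum to 1 (valence 2) → 1 H
Totals → C:9, H:16, O:5.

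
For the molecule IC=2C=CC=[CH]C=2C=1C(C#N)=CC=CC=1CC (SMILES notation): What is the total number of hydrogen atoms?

Walk through each heavy atom and fill implicit hydrogens from standard valence (C 4, N 3, O 2, S 2, halogen 1):
  atom 1: I (halogen, monovalent) → 0 H
  atom 2: C, bond orders sum to 4 (valence 4) → 0 H
  atom 3: C, bond orders sum to 3 (valence 4) → 1 H
  atom 4: C, bond orders sum to 3 (valence 4) → 1 H
  atom 5: C, bond orders sum to 3 (valence 4) → 1 H
  atom 6: C with explicit H count 1
  atom 7: C, bond orders sum to 4 (valence 4) → 0 H
  atom 8: C, bond orders sum to 4 (valence 4) → 0 H
  atom 9: C, bond orders sum to 4 (valence 4) → 0 H
  atom 10: C, bond orders sum to 4 (valence 4) → 0 H
  atom 11: N, bond orders sum to 3 (valence 3) → 0 H
  atom 12: C, bond orders sum to 3 (valence 4) → 1 H
  atom 13: C, bond orders sum to 3 (valence 4) → 1 H
  atom 14: C, bond orders sum to 3 (valence 4) → 1 H
  atom 15: C, bond orders sum to 4 (valence 4) → 0 H
  atom 16: C, bond orders sum to 2 (valence 4) → 2 H
  atom 17: C, bond orders sum to 1 (valence 4) → 3 H
Total hydrogens: 12.

12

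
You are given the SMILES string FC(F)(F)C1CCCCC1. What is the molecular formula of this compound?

C7H11F3

Walk through each heavy atom and fill implicit hydrogens from standard valence (C 4, N 3, O 2, S 2, halogen 1):
  atom 1: F (halogen, monovalent) → 0 H
  atom 2: C, bond orders sum to 4 (valence 4) → 0 H
  atom 3: F (halogen, monovalent) → 0 H
  atom 4: F (halogen, monovalent) → 0 H
  atom 5: C, bond orders sum to 3 (valence 4) → 1 H
  atom 6: C, bond orders sum to 2 (valence 4) → 2 H
  atom 7: C, bond orders sum to 2 (valence 4) → 2 H
  atom 8: C, bond orders sum to 2 (valence 4) → 2 H
  atom 9: C, bond orders sum to 2 (valence 4) → 2 H
  atom 10: C, bond orders sum to 2 (valence 4) → 2 H
Totals → C:7, H:11, F:3.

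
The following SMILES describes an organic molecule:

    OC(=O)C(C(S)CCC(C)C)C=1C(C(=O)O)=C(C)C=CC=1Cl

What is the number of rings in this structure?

In SMILES, each pair of matching ring-closure digits denotes one ring-closing bond; the number of such bonds equals the number of independent rings.
Ring-closure bonds here: 1.

1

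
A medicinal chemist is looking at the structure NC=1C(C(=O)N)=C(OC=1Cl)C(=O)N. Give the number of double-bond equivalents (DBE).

Molecular formula: C6H6ClN3O3.
DoU = (2C + 2 + N − H − X) / 2, where X is the halogen count and O/S are ignored.
    = (2·6 + 2 + 3 − 6 − 1) / 2 = 10 / 2 = 5.

5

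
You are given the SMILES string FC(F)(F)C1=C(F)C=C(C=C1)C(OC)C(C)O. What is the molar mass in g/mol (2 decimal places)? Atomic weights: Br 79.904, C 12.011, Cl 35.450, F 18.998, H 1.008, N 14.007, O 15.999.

252.21 g/mol

First, the molecular formula is C11H12F4O2 (counting implicit H from valence).
  C: 11 × 12.011 = 132.121
  F: 4 × 18.998 = 75.992
  H: 12 × 1.008 = 12.096
  O: 2 × 15.999 = 31.998
Sum: 11×12.011 + 4×18.998 + 12×1.008 + 2×15.999 = 252.207 → 252.21 g/mol.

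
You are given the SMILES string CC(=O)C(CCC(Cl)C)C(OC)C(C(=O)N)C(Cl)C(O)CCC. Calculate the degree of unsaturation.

Degree of unsaturation = (number of rings) + (number of π bonds).
Ring closures in the SMILES: 0.
π bonds: 2 double bonds (each 1 DoU) → 2 DoU from unsaturation.
Total DoU = 0 + 2 = 2.

2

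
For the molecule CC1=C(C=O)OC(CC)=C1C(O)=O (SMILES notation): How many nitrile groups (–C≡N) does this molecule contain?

0

Scan the SMILES for the nitrile motif — none present.
Groups that are present: 1 aldehyde, 1 carboxylic acid.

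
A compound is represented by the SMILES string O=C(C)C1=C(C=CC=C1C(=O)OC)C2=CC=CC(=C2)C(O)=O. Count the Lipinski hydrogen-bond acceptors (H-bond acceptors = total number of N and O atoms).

5

N atoms: 0; O atoms: 5.
Lipinski HBA = 0 + 5 = 5.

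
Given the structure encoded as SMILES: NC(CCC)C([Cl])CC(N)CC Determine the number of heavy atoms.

12

Every atom symbol written in the SMILES (organic subset) is one heavy atom; implicit H are not written.
Heavy atoms by element → C:9, Cl:1, N:2.
Total: 12.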